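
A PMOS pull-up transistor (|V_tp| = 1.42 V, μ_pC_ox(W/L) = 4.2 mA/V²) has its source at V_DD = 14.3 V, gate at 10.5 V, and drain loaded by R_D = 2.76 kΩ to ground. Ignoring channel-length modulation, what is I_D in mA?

I_D = 4.98 mA

V_SG = V_DD − V_G = 14.3 − 10.5 = 3.8 V, so V_ov = 3.8 − 1.42 = 2.38 V.
Assume saturation: I_D = ½ k_p V_ov² = 0.5 × 4.2 × 2.38² = 11.9 mA, giving V_SD = V_DD − I_D R_D = 14.3 − 11.9 × 2.76 = -18.5 V.
But -18.5 V < V_ov = 2.38 V, so the device is actually in triode.
In triode I_D = k_p[V_ov V_SD − ½ V_SD²] and I_D = (V_DD − V_SD)/R_D. Equating: 5.8 V_SD² − 28.59 V_SD + 14.3 = 0, giving V_SD = 0.565 V (the root below V_ov).
I_D = (14.3 − 0.565) / 2.76 = 4.98 mA.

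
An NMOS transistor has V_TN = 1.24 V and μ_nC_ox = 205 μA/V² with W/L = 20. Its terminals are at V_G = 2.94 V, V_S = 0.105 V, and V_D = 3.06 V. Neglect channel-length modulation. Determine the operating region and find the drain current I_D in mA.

V_GS = V_G − V_S = 2.94 − 0.105 = 2.83 V; V_DS = V_D − V_S = 3.06 − 0.105 = 2.96 V.
k_n = μ_nC_ox · (W/L) = 4.1 mA/V².
V_ov = V_GS − V_TN = 2.83 − 1.24 = 1.59 V.
Since V_DS = 2.96 V ≥ V_ov = 1.59 V, the device is in saturation.
I_D = ½ k_n V_ov² = 0.5 × 4.1 × 1.59² = 5.22 mA.

Saturation; I_D = 5.22 mA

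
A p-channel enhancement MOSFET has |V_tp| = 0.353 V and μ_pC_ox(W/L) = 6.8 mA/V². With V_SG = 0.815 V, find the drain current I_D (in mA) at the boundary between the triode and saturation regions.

I_D = 0.726 mA

At the boundary V_SD = V_ov = V_SG − |V_tp| = 0.815 − 0.353 = 0.462 V.
I_D = ½ k_p V_ov² = 0.5 × 6.8 × 0.462² = 0.726 mA.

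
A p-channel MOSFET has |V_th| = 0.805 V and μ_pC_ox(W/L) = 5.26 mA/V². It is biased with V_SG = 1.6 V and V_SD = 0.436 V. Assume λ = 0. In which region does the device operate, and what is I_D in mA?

V_ov = V_SG − |V_th| = 1.6 − 0.805 = 0.795 V.
Since V_SD = 0.436 V < V_ov = 0.795 V, the device is in the triode region.
I_D = k_p [V_ov · V_SD − ½ V_SD²] = 5.26 × [0.795 × 0.436 − 0.5 × 0.436²] = 1.32 mA.

Triode; I_D = 1.32 mA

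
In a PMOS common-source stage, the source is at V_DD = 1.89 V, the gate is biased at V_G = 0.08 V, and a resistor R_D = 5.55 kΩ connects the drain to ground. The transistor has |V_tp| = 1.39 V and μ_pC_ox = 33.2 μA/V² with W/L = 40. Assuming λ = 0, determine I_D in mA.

V_SG = V_DD − V_G = 1.89 − 0.08 = 1.81 V, so V_ov = 1.81 − 1.39 = 0.42 V.
k_p = μ_pC_ox · (W/L) = 1.328 mA/V².
Assume saturation: I_D = ½ k_p V_ov² = 0.5 × 1.328 × 0.42² = 0.117 mA, giving V_SD = V_DD − I_D R_D = 1.89 − 0.117 × 5.55 = 1.24 V.
V_SD = 1.24 V ≥ V_ov = 0.42 V, confirming saturation.

I_D = 0.117 mA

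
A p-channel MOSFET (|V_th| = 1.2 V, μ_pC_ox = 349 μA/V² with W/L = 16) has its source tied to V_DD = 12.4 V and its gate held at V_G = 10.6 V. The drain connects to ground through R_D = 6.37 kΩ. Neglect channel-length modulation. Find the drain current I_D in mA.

I_D = 1.01 mA

V_SG = V_DD − V_G = 12.4 − 10.6 = 1.8 V, so V_ov = 1.8 − 1.2 = 0.6 V.
k_p = μ_pC_ox · (W/L) = 5.584 mA/V².
Assume saturation: I_D = ½ k_p V_ov² = 0.5 × 5.584 × 0.6² = 1.01 mA, giving V_SD = V_DD − I_D R_D = 12.4 − 1.01 × 6.37 = 6 V.
V_SD = 6 V ≥ V_ov = 0.6 V, confirming saturation.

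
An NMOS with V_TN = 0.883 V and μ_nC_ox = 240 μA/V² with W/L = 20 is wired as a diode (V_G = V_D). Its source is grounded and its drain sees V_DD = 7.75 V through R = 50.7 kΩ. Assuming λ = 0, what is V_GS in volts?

With gate tied to drain, V_GS = V_DS ≥ V_GS − V_TN, so the device is in saturation.
k_n = μ_nC_ox · (W/L) = 4.8 mA/V².
KCL at the drain: ½ k_n (V_GS − V_TN)² = (V_DD − V_GS)/R.
Let x = V_GS − 0.883. Then 122 x² + x − 6.867 = 0, giving x = 0.233 V (positive root), so V_GS = 1.12 V.
I_D = (V_DD − V_GS)/R = (7.75 − 1.12) / 50.7 = 0.131 mA.

V_GS = 1.12 V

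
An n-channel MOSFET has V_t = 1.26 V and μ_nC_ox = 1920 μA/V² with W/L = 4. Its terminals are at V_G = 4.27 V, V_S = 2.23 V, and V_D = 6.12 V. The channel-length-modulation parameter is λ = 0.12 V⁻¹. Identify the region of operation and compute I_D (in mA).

Saturation; I_D = 3.43 mA

V_GS = V_G − V_S = 4.27 − 2.23 = 2.04 V; V_DS = V_D − V_S = 6.12 − 2.23 = 3.89 V.
k_n = μ_nC_ox · (W/L) = 7.68 mA/V².
V_ov = V_GS − V_t = 2.04 − 1.26 = 0.78 V.
Since V_DS = 3.89 V ≥ V_ov = 0.78 V, the device is in saturation.
I_D = ½ k_n V_ov² (1 + λ V_DS) = 0.5 × 7.68 × 0.78² × (1 + 0.12 × 3.89) = 3.43 mA.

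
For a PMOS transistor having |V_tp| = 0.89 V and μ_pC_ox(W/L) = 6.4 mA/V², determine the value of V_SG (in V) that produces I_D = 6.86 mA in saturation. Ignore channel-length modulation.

V_SG = 2.35 V

In saturation I_D = ½ k_p (V_SG − |V_tp|)², so V_SG − |V_tp| = √(2 I_D / k_p) = √(2 × 6.86 / 6.4) = 1.46 V.
V_SG = 0.89 + 1.46 = 2.35 V.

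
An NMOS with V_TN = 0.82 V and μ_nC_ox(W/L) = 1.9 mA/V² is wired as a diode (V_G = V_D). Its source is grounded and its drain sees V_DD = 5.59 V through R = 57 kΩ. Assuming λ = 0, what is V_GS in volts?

V_GS = 1.11 V

With gate tied to drain, V_GS = V_DS ≥ V_GS − V_TN, so the device is in saturation.
KCL at the drain: ½ k_n (V_GS − V_TN)² = (V_DD − V_GS)/R.
Let x = V_GS − 0.82. Then 54.1 x² + x − 4.77 = 0, giving x = 0.288 V (positive root), so V_GS = 1.11 V.
I_D = (V_DD − V_GS)/R = (5.59 − 1.11) / 57 = 0.0786 mA.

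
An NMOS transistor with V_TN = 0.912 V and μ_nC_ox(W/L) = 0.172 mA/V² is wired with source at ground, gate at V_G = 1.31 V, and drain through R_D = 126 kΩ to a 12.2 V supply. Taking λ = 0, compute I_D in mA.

V_GS = V_G = 1.31 V, so V_ov = 1.31 − 0.912 = 0.398 V.
Assume saturation: I_D = ½ k_n V_ov² = 0.5 × 0.172 × 0.398² = 0.0136 mA, giving V_DS = V_DD − I_D R_D = 12.2 − 0.0136 × 126 = 10.5 V.
V_DS = 10.5 V ≥ V_ov = 0.398 V, confirming saturation.

I_D = 0.0136 mA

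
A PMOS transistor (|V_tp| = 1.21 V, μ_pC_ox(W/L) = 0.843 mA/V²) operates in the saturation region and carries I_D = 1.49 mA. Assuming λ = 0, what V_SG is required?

V_SG = 3.09 V

In saturation I_D = ½ k_p (V_SG − |V_tp|)², so V_SG − |V_tp| = √(2 I_D / k_p) = √(2 × 1.49 / 0.843) = 1.88 V.
V_SG = 1.21 + 1.88 = 3.09 V.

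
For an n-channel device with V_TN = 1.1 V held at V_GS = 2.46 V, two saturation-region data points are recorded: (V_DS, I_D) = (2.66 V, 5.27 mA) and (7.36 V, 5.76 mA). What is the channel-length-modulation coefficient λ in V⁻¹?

λ = 0.0209 V⁻¹

With V_GS fixed, I_D ∝ (1 + λ V_DS) in saturation, so I_D2/I_D1 = (1 + λ V_DS2)/(1 + λ V_DS1).
5.76/5.27 = 1.093 = (1 + 7.36 λ)/(1 + 2.66 λ).
Solving: λ (I_D1 V_DS2 − I_D2 V_DS1) = I_D2 − I_D1, so λ = (5.76 − 5.27) / (5.27 × 7.36 − 5.76 × 2.66) = 0.49 / 23.5 = 0.0209 V⁻¹.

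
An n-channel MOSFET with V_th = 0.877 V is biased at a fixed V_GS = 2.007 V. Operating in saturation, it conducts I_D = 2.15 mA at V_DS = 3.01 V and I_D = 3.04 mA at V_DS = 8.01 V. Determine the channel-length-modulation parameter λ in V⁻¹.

With V_GS fixed, I_D ∝ (1 + λ V_DS) in saturation, so I_D2/I_D1 = (1 + λ V_DS2)/(1 + λ V_DS1).
3.04/2.15 = 1.414 = (1 + 8.01 λ)/(1 + 3.01 λ).
Solving: λ (I_D1 V_DS2 − I_D2 V_DS1) = I_D2 − I_D1, so λ = (3.04 − 2.15) / (2.15 × 8.01 − 3.04 × 3.01) = 0.89 / 8.07 = 0.11 V⁻¹.

λ = 0.110 V⁻¹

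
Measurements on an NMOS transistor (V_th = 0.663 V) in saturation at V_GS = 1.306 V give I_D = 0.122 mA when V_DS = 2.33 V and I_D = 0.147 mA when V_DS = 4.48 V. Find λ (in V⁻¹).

λ = 0.123 V⁻¹

With V_GS fixed, I_D ∝ (1 + λ V_DS) in saturation, so I_D2/I_D1 = (1 + λ V_DS2)/(1 + λ V_DS1).
0.147/0.122 = 1.205 = (1 + 4.48 λ)/(1 + 2.33 λ).
Solving: λ (I_D1 V_DS2 − I_D2 V_DS1) = I_D2 − I_D1, so λ = (0.147 − 0.122) / (0.122 × 4.48 − 0.147 × 2.33) = 0.025 / 0.204 = 0.123 V⁻¹.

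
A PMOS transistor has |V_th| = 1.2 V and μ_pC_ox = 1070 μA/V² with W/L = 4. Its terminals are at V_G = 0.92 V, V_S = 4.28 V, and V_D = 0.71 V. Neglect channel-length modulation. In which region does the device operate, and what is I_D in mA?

V_SG = V_S − V_G = 4.28 − 0.92 = 3.36 V; V_SD = V_S − V_D = 4.28 − 0.71 = 3.57 V.
k_p = μ_pC_ox · (W/L) = 4.28 mA/V².
V_ov = V_SG − |V_th| = 3.36 − 1.2 = 2.16 V.
Since V_SD = 3.57 V ≥ V_ov = 2.16 V, the device is in saturation.
I_D = ½ k_p V_ov² = 0.5 × 4.28 × 2.16² = 9.98 mA.

Saturation; I_D = 9.98 mA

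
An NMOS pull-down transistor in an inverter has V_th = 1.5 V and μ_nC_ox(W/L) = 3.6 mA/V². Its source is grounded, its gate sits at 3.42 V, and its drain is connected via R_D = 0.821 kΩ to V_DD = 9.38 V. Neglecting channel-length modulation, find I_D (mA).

I_D = 6.64 mA

V_GS = V_G = 3.42 V, so V_ov = 3.42 − 1.5 = 1.92 V.
Assume saturation: I_D = ½ k_n V_ov² = 0.5 × 3.6 × 1.92² = 6.64 mA, giving V_DS = V_DD − I_D R_D = 9.38 − 6.64 × 0.821 = 3.93 V.
V_DS = 3.93 V ≥ V_ov = 1.92 V, confirming saturation.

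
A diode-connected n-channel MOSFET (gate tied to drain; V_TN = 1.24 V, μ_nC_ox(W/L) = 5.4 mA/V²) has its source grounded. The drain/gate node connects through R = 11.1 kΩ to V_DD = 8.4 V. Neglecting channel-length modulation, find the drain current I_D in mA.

I_D = 0.602 mA

With gate tied to drain, V_GS = V_DS ≥ V_GS − V_TN, so the device is in saturation.
KCL at the drain: ½ k_n (V_GS − V_TN)² = (V_DD − V_GS)/R.
Let x = V_GS − 1.24. Then 30 x² + x − 7.16 = 0, giving x = 0.472 V (positive root), so V_GS = 1.71 V.
I_D = (V_DD − V_GS)/R = (8.4 − 1.71) / 11.1 = 0.602 mA.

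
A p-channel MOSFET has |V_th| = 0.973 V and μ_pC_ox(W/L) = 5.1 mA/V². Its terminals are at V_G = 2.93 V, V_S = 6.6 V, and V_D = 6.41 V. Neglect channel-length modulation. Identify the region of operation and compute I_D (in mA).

V_SG = V_S − V_G = 6.6 − 2.93 = 3.67 V; V_SD = V_S − V_D = 6.6 − 6.41 = 0.19 V.
V_ov = V_SG − |V_th| = 3.67 − 0.973 = 2.7 V.
Since V_SD = 0.19 V < V_ov = 2.7 V, the device is in the triode region.
I_D = k_p [V_ov · V_SD − ½ V_SD²] = 5.1 × [2.7 × 0.19 − 0.5 × 0.19²] = 2.52 mA.

Triode; I_D = 2.52 mA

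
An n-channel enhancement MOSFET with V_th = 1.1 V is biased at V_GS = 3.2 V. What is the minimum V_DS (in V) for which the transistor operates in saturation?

V_DS,sat = 2.10 V

The boundary between triode and saturation is V_DS = V_GS − V_th = V_ov.
V_ov = 3.2 − 1.1 = 2.1 V.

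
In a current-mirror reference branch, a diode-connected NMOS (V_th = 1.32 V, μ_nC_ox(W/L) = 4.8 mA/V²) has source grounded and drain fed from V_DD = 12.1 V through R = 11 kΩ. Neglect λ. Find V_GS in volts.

V_GS = 1.94 V

With gate tied to drain, V_GS = V_DS ≥ V_GS − V_th, so the device is in saturation.
KCL at the drain: ½ k_n (V_GS − V_th)² = (V_DD − V_GS)/R.
Let x = V_GS − 1.32. Then 26.4 x² + x − 10.78 = 0, giving x = 0.62 V (positive root), so V_GS = 1.94 V.
I_D = (V_DD − V_GS)/R = (12.1 − 1.94) / 11 = 0.924 mA.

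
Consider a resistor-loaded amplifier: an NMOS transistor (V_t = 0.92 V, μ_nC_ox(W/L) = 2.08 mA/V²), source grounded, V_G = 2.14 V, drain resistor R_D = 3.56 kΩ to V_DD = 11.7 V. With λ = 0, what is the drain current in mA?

I_D = 1.55 mA

V_GS = V_G = 2.14 V, so V_ov = 2.14 − 0.92 = 1.22 V.
Assume saturation: I_D = ½ k_n V_ov² = 0.5 × 2.08 × 1.22² = 1.55 mA, giving V_DS = V_DD − I_D R_D = 11.7 − 1.55 × 3.56 = 6.19 V.
V_DS = 6.19 V ≥ V_ov = 1.22 V, confirming saturation.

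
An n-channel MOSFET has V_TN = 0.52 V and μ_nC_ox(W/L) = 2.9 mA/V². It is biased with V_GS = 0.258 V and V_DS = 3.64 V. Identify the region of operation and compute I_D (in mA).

Cutoff; I_D = 0 mA

V_GS = 0.258 V < V_TN = 0.52 V, so the transistor is in cutoff.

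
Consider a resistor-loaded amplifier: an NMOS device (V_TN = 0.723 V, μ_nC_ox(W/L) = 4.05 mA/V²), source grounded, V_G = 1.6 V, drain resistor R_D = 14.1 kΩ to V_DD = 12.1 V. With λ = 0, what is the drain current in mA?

V_GS = V_G = 1.6 V, so V_ov = 1.6 − 0.723 = 0.877 V.
Assume saturation: I_D = ½ k_n V_ov² = 0.5 × 4.05 × 0.877² = 1.56 mA, giving V_DS = V_DD − I_D R_D = 12.1 − 1.56 × 14.1 = -9.86 V.
But -9.86 V < V_ov = 0.877 V, so the device is actually in triode.
In triode I_D = k_n[V_ov V_DS − ½ V_DS²] and I_D = (V_DD − V_DS)/R_D. Equating: 28.6 V_DS² − 51.08 V_DS + 12.1 = 0, giving V_DS = 0.281 V (the root below V_ov).
I_D = (12.1 − 0.281) / 14.1 = 0.838 mA.

I_D = 0.838 mA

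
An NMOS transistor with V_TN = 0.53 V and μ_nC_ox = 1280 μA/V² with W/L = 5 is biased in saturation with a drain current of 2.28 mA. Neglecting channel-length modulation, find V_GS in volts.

k_n = μ_nC_ox · (W/L) = 6.4 mA/V².
In saturation I_D = ½ k_n (V_GS − V_TN)², so V_GS − V_TN = √(2 I_D / k_n) = √(2 × 2.28 / 6.4) = 0.844 V.
V_GS = 0.53 + 0.844 = 1.37 V.

V_GS = 1.37 V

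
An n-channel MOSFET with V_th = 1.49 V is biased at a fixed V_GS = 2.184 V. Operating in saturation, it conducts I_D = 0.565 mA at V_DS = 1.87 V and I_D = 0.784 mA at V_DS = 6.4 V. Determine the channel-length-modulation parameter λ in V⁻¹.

λ = 0.102 V⁻¹

With V_GS fixed, I_D ∝ (1 + λ V_DS) in saturation, so I_D2/I_D1 = (1 + λ V_DS2)/(1 + λ V_DS1).
0.784/0.565 = 1.388 = (1 + 6.4 λ)/(1 + 1.87 λ).
Solving: λ (I_D1 V_DS2 − I_D2 V_DS1) = I_D2 − I_D1, so λ = (0.784 − 0.565) / (0.565 × 6.4 − 0.784 × 1.87) = 0.219 / 2.15 = 0.102 V⁻¹.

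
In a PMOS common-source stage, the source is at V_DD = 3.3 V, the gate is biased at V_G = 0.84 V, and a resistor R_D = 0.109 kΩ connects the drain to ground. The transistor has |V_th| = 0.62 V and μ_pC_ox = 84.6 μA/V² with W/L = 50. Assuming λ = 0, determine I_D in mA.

V_SG = V_DD − V_G = 3.3 − 0.84 = 2.46 V, so V_ov = 2.46 − 0.62 = 1.84 V.
k_p = μ_pC_ox · (W/L) = 4.23 mA/V².
Assume saturation: I_D = ½ k_p V_ov² = 0.5 × 4.23 × 1.84² = 7.16 mA, giving V_SD = V_DD − I_D R_D = 3.3 − 7.16 × 0.109 = 2.52 V.
V_SD = 2.52 V ≥ V_ov = 1.84 V, confirming saturation.

I_D = 7.16 mA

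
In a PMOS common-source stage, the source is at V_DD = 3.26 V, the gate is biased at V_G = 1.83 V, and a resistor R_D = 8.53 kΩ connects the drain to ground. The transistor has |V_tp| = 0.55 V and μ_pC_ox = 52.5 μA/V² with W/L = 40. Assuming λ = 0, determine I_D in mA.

V_SG = V_DD − V_G = 3.26 − 1.83 = 1.43 V, so V_ov = 1.43 − 0.55 = 0.88 V.
k_p = μ_pC_ox · (W/L) = 2.1 mA/V².
Assume saturation: I_D = ½ k_p V_ov² = 0.5 × 2.1 × 0.88² = 0.813 mA, giving V_SD = V_DD − I_D R_D = 3.26 − 0.813 × 8.53 = -3.68 V.
But -3.68 V < V_ov = 0.88 V, so the device is actually in triode.
In triode I_D = k_p[V_ov V_SD − ½ V_SD²] and I_D = (V_DD − V_SD)/R_D. Equating: 8.96 V_SD² − 16.76 V_SD + 3.26 = 0, giving V_SD = 0.22 V (the root below V_ov).
I_D = (3.26 − 0.22) / 8.53 = 0.356 mA.

I_D = 0.356 mA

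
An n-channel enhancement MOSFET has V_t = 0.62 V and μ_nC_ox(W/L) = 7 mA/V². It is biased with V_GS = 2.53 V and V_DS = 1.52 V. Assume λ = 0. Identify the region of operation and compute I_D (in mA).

Triode; I_D = 12.2 mA

V_ov = V_GS − V_t = 2.53 − 0.62 = 1.91 V.
Since V_DS = 1.52 V < V_ov = 1.91 V, the device is in the triode region.
I_D = k_n [V_ov · V_DS − ½ V_DS²] = 7 × [1.91 × 1.52 − 0.5 × 1.52²] = 12.2 mA.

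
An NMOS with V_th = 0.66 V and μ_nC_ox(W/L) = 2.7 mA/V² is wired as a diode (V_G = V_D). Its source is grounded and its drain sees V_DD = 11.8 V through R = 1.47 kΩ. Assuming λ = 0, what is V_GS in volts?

V_GS = 2.79 V

With gate tied to drain, V_GS = V_DS ≥ V_GS − V_th, so the device is in saturation.
KCL at the drain: ½ k_n (V_GS − V_th)² = (V_DD − V_GS)/R.
Let x = V_GS − 0.66. Then 1.98 x² + x − 11.14 = 0, giving x = 2.13 V (positive root), so V_GS = 2.79 V.
I_D = (V_DD − V_GS)/R = (11.8 − 2.79) / 1.47 = 6.13 mA.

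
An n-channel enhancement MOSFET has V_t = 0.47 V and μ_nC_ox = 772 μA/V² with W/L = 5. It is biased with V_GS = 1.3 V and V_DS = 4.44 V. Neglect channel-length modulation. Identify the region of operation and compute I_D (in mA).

Saturation; I_D = 1.33 mA

k_n = μ_nC_ox · (W/L) = 3.86 mA/V².
V_ov = V_GS − V_t = 1.3 − 0.47 = 0.83 V.
Since V_DS = 4.44 V ≥ V_ov = 0.83 V, the device is in saturation.
I_D = ½ k_n V_ov² = 0.5 × 3.86 × 0.83² = 1.33 mA.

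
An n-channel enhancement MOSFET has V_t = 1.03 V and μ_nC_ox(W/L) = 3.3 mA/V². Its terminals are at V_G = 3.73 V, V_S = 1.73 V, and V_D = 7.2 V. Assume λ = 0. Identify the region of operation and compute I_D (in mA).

V_GS = V_G − V_S = 3.73 − 1.73 = 2 V; V_DS = V_D − V_S = 7.2 − 1.73 = 5.47 V.
V_ov = V_GS − V_t = 2 − 1.03 = 0.97 V.
Since V_DS = 5.47 V ≥ V_ov = 0.97 V, the device is in saturation.
I_D = ½ k_n V_ov² = 0.5 × 3.3 × 0.97² = 1.55 mA.

Saturation; I_D = 1.55 mA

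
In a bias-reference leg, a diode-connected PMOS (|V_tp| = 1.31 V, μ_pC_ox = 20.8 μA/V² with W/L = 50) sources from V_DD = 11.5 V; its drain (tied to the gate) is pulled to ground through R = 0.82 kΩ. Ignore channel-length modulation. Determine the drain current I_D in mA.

With gate tied to drain, V_SG = V_SD ≥ V_SG − |V_tp|, so the device is in saturation.
k_p = μ_pC_ox · (W/L) = 1.04 mA/V².
KCL at the drain: ½ k_p (V_SG − |V_tp|)² = (V_DD − V_SG)/R.
Let x = V_SG − 1.31. Then 0.426 x² + x − 10.19 = 0, giving x = 3.85 V (positive root), so V_SG = 5.16 V.
I_D = (V_DD − V_SG)/R = (11.5 − 5.16) / 0.82 = 7.73 mA.

I_D = 7.73 mA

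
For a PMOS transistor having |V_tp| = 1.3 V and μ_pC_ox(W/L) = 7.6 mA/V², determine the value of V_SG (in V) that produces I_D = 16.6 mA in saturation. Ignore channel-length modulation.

V_SG = 3.39 V

In saturation I_D = ½ k_p (V_SG − |V_tp|)², so V_SG − |V_tp| = √(2 I_D / k_p) = √(2 × 16.6 / 7.6) = 2.09 V.
V_SG = 1.3 + 2.09 = 3.39 V.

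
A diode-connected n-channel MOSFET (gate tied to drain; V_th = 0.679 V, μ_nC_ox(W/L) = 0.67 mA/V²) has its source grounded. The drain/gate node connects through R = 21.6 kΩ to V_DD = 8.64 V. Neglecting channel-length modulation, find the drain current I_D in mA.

I_D = 0.323 mA

With gate tied to drain, V_GS = V_DS ≥ V_GS − V_th, so the device is in saturation.
KCL at the drain: ½ k_n (V_GS − V_th)² = (V_DD − V_GS)/R.
Let x = V_GS − 0.679. Then 7.24 x² + x − 7.961 = 0, giving x = 0.982 V (positive root), so V_GS = 1.66 V.
I_D = (V_DD − V_GS)/R = (8.64 − 1.66) / 21.6 = 0.323 mA.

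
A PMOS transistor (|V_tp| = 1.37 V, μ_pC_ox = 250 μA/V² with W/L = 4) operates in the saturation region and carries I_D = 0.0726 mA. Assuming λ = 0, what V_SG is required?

k_p = μ_pC_ox · (W/L) = 1 mA/V².
In saturation I_D = ½ k_p (V_SG − |V_tp|)², so V_SG − |V_tp| = √(2 I_D / k_p) = √(2 × 0.0726 / 1) = 0.381 V.
V_SG = 1.37 + 0.381 = 1.75 V.

V_SG = 1.75 V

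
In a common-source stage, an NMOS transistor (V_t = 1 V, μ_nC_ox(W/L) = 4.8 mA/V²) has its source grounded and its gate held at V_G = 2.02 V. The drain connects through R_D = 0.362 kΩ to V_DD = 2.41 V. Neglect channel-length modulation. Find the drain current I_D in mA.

V_GS = V_G = 2.02 V, so V_ov = 2.02 − 1 = 1.02 V.
Assume saturation: I_D = ½ k_n V_ov² = 0.5 × 4.8 × 1.02² = 2.5 mA, giving V_DS = V_DD − I_D R_D = 2.41 − 2.5 × 0.362 = 1.51 V.
V_DS = 1.51 V ≥ V_ov = 1.02 V, confirming saturation.

I_D = 2.50 mA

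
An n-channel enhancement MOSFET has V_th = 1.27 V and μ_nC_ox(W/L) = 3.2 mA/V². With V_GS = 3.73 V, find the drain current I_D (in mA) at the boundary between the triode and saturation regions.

I_D = 9.68 mA

At the boundary V_DS = V_ov = V_GS − V_th = 3.73 − 1.27 = 2.46 V.
I_D = ½ k_n V_ov² = 0.5 × 3.2 × 2.46² = 9.68 mA.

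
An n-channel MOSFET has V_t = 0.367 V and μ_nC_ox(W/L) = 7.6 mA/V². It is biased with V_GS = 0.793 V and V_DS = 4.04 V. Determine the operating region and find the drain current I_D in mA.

Saturation; I_D = 0.690 mA

V_ov = V_GS − V_t = 0.793 − 0.367 = 0.426 V.
Since V_DS = 4.04 V ≥ V_ov = 0.426 V, the device is in saturation.
I_D = ½ k_n V_ov² = 0.5 × 7.6 × 0.426² = 0.69 mA.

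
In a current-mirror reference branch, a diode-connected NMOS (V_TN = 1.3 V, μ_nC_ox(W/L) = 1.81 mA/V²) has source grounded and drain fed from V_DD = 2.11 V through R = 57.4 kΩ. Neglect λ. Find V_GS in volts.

V_GS = 1.42 V

With gate tied to drain, V_GS = V_DS ≥ V_GS − V_TN, so the device is in saturation.
KCL at the drain: ½ k_n (V_GS − V_TN)² = (V_DD − V_GS)/R.
Let x = V_GS − 1.3. Then 51.9 x² + x − 0.81 = 0, giving x = 0.116 V (positive root), so V_GS = 1.42 V.
I_D = (V_DD − V_GS)/R = (2.11 − 1.42) / 57.4 = 0.0121 mA.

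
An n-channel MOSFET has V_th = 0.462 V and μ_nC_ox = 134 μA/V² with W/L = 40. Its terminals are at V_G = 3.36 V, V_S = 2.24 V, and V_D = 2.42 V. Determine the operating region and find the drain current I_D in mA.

Triode; I_D = 0.548 mA

V_GS = V_G − V_S = 3.36 − 2.24 = 1.12 V; V_DS = V_D − V_S = 2.42 − 2.24 = 0.18 V.
k_n = μ_nC_ox · (W/L) = 5.36 mA/V².
V_ov = V_GS − V_th = 1.12 − 0.462 = 0.658 V.
Since V_DS = 0.18 V < V_ov = 0.658 V, the device is in the triode region.
I_D = k_n [V_ov · V_DS − ½ V_DS²] = 5.36 × [0.658 × 0.18 − 0.5 × 0.18²] = 0.548 mA.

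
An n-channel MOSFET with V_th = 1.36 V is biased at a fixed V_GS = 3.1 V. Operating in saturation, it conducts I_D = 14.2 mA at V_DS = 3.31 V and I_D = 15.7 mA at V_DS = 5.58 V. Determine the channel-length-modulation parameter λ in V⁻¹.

With V_GS fixed, I_D ∝ (1 + λ V_DS) in saturation, so I_D2/I_D1 = (1 + λ V_DS2)/(1 + λ V_DS1).
15.7/14.2 = 1.106 = (1 + 5.58 λ)/(1 + 3.31 λ).
Solving: λ (I_D1 V_DS2 − I_D2 V_DS1) = I_D2 − I_D1, so λ = (15.7 − 14.2) / (14.2 × 5.58 − 15.7 × 3.31) = 1.5 / 27.3 = 0.055 V⁻¹.

λ = 0.0550 V⁻¹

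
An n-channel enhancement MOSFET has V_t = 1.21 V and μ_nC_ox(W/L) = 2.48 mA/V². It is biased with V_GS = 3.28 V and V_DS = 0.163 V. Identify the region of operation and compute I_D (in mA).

Triode; I_D = 0.804 mA

V_ov = V_GS − V_t = 3.28 − 1.21 = 2.07 V.
Since V_DS = 0.163 V < V_ov = 2.07 V, the device is in the triode region.
I_D = k_n [V_ov · V_DS − ½ V_DS²] = 2.48 × [2.07 × 0.163 − 0.5 × 0.163²] = 0.804 mA.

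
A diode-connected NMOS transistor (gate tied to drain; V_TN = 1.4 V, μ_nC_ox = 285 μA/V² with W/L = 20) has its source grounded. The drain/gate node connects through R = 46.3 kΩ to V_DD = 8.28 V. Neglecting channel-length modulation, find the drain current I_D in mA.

With gate tied to drain, V_GS = V_DS ≥ V_GS − V_TN, so the device is in saturation.
k_n = μ_nC_ox · (W/L) = 5.7 mA/V².
KCL at the drain: ½ k_n (V_GS − V_TN)² = (V_DD − V_GS)/R.
Let x = V_GS − 1.4. Then 132 x² + x − 6.88 = 0, giving x = 0.225 V (positive root), so V_GS = 1.62 V.
I_D = (V_DD − V_GS)/R = (8.28 − 1.62) / 46.3 = 0.144 mA.

I_D = 0.144 mA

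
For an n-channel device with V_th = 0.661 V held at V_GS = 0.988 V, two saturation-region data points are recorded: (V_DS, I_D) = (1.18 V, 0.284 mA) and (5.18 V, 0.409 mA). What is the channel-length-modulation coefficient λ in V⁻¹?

λ = 0.126 V⁻¹

With V_GS fixed, I_D ∝ (1 + λ V_DS) in saturation, so I_D2/I_D1 = (1 + λ V_DS2)/(1 + λ V_DS1).
0.409/0.284 = 1.44 = (1 + 5.18 λ)/(1 + 1.18 λ).
Solving: λ (I_D1 V_DS2 − I_D2 V_DS1) = I_D2 − I_D1, so λ = (0.409 − 0.284) / (0.284 × 5.18 − 0.409 × 1.18) = 0.125 / 0.988 = 0.126 V⁻¹.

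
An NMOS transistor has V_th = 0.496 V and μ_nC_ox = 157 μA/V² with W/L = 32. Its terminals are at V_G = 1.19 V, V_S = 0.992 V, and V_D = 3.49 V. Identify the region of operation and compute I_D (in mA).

Cutoff; I_D = 0 mA

V_GS = V_G − V_S = 1.19 − 0.992 = 0.198 V; V_DS = V_D − V_S = 3.49 − 0.992 = 2.5 V.
V_GS = 0.198 V < V_th = 0.496 V, so the transistor is in cutoff.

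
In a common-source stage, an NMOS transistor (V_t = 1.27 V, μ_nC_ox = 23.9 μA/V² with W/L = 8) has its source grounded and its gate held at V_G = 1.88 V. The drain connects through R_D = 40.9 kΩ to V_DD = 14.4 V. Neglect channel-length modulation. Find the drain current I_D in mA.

I_D = 0.0356 mA

V_GS = V_G = 1.88 V, so V_ov = 1.88 − 1.27 = 0.61 V.
k_n = μ_nC_ox · (W/L) = 0.1912 mA/V².
Assume saturation: I_D = ½ k_n V_ov² = 0.5 × 0.1912 × 0.61² = 0.0356 mA, giving V_DS = V_DD − I_D R_D = 14.4 − 0.0356 × 40.9 = 12.9 V.
V_DS = 12.9 V ≥ V_ov = 0.61 V, confirming saturation.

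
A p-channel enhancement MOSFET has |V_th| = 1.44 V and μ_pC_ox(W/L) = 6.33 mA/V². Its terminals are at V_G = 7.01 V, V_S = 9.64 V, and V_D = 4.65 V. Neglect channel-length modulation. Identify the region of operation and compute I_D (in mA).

V_SG = V_S − V_G = 9.64 − 7.01 = 2.63 V; V_SD = V_S − V_D = 9.64 − 4.65 = 4.99 V.
V_ov = V_SG − |V_th| = 2.63 − 1.44 = 1.19 V.
Since V_SD = 4.99 V ≥ V_ov = 1.19 V, the device is in saturation.
I_D = ½ k_p V_ov² = 0.5 × 6.33 × 1.19² = 4.48 mA.

Saturation; I_D = 4.48 mA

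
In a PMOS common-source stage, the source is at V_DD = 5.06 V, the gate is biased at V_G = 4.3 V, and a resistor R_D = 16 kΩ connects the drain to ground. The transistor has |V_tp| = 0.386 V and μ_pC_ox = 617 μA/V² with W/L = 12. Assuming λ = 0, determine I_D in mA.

I_D = 0.308 mA

V_SG = V_DD − V_G = 5.06 − 4.3 = 0.76 V, so V_ov = 0.76 − 0.386 = 0.374 V.
k_p = μ_pC_ox · (W/L) = 7.404 mA/V².
Assume saturation: I_D = ½ k_p V_ov² = 0.5 × 7.404 × 0.374² = 0.518 mA, giving V_SD = V_DD − I_D R_D = 5.06 − 0.518 × 16 = -3.23 V.
But -3.23 V < V_ov = 0.374 V, so the device is actually in triode.
In triode I_D = k_p[V_ov V_SD − ½ V_SD²] and I_D = (V_DD − V_SD)/R_D. Equating: 59.2 V_SD² − 45.31 V_SD + 5.06 = 0, giving V_SD = 0.136 V (the root below V_ov).
I_D = (5.06 − 0.136) / 16 = 0.308 mA.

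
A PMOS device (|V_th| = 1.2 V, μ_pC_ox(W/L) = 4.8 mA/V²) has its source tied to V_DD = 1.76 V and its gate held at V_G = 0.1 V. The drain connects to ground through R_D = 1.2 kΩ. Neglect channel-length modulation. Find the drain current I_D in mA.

V_SG = V_DD − V_G = 1.76 − 0.1 = 1.66 V, so V_ov = 1.66 − 1.2 = 0.46 V.
Assume saturation: I_D = ½ k_p V_ov² = 0.5 × 4.8 × 0.46² = 0.508 mA, giving V_SD = V_DD − I_D R_D = 1.76 − 0.508 × 1.2 = 1.15 V.
V_SD = 1.15 V ≥ V_ov = 0.46 V, confirming saturation.

I_D = 0.508 mA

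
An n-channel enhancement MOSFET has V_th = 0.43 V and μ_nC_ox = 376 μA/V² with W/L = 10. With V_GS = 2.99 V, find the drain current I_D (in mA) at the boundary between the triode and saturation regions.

I_D = 12.3 mA

At the boundary V_DS = V_ov = V_GS − V_th = 2.99 − 0.43 = 2.56 V.
k_n = μ_nC_ox · (W/L) = 3.76 mA/V².
I_D = ½ k_n V_ov² = 0.5 × 3.76 × 2.56² = 12.3 mA.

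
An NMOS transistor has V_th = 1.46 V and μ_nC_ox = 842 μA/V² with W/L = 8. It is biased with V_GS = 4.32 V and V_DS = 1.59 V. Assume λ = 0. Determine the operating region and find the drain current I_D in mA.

Triode; I_D = 22.1 mA

k_n = μ_nC_ox · (W/L) = 6.736 mA/V².
V_ov = V_GS − V_th = 4.32 − 1.46 = 2.86 V.
Since V_DS = 1.59 V < V_ov = 2.86 V, the device is in the triode region.
I_D = k_n [V_ov · V_DS − ½ V_DS²] = 6.736 × [2.86 × 1.59 − 0.5 × 1.59²] = 22.1 mA.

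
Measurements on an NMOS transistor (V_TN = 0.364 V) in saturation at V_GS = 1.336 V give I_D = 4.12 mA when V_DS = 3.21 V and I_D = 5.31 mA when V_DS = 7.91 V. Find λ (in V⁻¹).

With V_GS fixed, I_D ∝ (1 + λ V_DS) in saturation, so I_D2/I_D1 = (1 + λ V_DS2)/(1 + λ V_DS1).
5.31/4.12 = 1.289 = (1 + 7.91 λ)/(1 + 3.21 λ).
Solving: λ (I_D1 V_DS2 − I_D2 V_DS1) = I_D2 − I_D1, so λ = (5.31 − 4.12) / (4.12 × 7.91 − 5.31 × 3.21) = 1.19 / 15.5 = 0.0766 V⁻¹.

λ = 0.0766 V⁻¹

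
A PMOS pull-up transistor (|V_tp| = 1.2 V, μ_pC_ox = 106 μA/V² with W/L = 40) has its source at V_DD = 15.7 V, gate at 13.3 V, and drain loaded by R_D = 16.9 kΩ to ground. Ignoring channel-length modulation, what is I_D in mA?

I_D = 0.917 mA

V_SG = V_DD − V_G = 15.7 − 13.3 = 2.4 V, so V_ov = 2.4 − 1.2 = 1.2 V.
k_p = μ_pC_ox · (W/L) = 4.24 mA/V².
Assume saturation: I_D = ½ k_p V_ov² = 0.5 × 4.24 × 1.2² = 3.05 mA, giving V_SD = V_DD − I_D R_D = 15.7 − 3.05 × 16.9 = -35.9 V.
But -35.9 V < V_ov = 1.2 V, so the device is actually in triode.
In triode I_D = k_p[V_ov V_SD − ½ V_SD²] and I_D = (V_DD − V_SD)/R_D. Equating: 35.8 V_SD² − 86.99 V_SD + 15.7 = 0, giving V_SD = 0.196 V (the root below V_ov).
I_D = (15.7 − 0.196) / 16.9 = 0.917 mA.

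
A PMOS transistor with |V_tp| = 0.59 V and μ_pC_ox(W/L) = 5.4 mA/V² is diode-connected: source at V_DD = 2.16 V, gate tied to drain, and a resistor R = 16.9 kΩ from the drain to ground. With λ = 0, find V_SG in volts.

V_SG = 0.765 V

With gate tied to drain, V_SG = V_SD ≥ V_SG − |V_tp|, so the device is in saturation.
KCL at the drain: ½ k_p (V_SG − |V_tp|)² = (V_DD − V_SG)/R.
Let x = V_SG − 0.59. Then 45.6 x² + x − 1.57 = 0, giving x = 0.175 V (positive root), so V_SG = 0.765 V.
I_D = (V_DD − V_SG)/R = (2.16 − 0.765) / 16.9 = 0.0826 mA.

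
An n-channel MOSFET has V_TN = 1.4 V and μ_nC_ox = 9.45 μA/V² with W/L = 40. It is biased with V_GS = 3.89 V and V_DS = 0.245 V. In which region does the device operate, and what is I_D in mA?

k_n = μ_nC_ox · (W/L) = 0.378 mA/V².
V_ov = V_GS − V_TN = 3.89 − 1.4 = 2.49 V.
Since V_DS = 0.245 V < V_ov = 2.49 V, the device is in the triode region.
I_D = k_n [V_ov · V_DS − ½ V_DS²] = 0.378 × [2.49 × 0.245 − 0.5 × 0.245²] = 0.219 mA.

Triode; I_D = 0.219 mA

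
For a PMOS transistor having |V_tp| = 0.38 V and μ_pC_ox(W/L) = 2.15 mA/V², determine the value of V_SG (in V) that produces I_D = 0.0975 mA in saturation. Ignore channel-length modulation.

V_SG = 0.681 V

In saturation I_D = ½ k_p (V_SG − |V_tp|)², so V_SG − |V_tp| = √(2 I_D / k_p) = √(2 × 0.0975 / 2.15) = 0.301 V.
V_SG = 0.38 + 0.301 = 0.681 V.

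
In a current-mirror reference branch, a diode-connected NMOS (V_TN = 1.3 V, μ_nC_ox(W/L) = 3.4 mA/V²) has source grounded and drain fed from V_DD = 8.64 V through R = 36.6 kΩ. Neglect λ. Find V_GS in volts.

With gate tied to drain, V_GS = V_DS ≥ V_GS − V_TN, so the device is in saturation.
KCL at the drain: ½ k_n (V_GS − V_TN)² = (V_DD − V_GS)/R.
Let x = V_GS − 1.3. Then 62.2 x² + x − 7.34 = 0, giving x = 0.336 V (positive root), so V_GS = 1.64 V.
I_D = (V_DD − V_GS)/R = (8.64 − 1.64) / 36.6 = 0.191 mA.

V_GS = 1.64 V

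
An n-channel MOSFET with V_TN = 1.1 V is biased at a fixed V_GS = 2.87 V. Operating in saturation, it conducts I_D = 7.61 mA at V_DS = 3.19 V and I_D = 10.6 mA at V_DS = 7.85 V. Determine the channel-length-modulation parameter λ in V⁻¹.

With V_GS fixed, I_D ∝ (1 + λ V_DS) in saturation, so I_D2/I_D1 = (1 + λ V_DS2)/(1 + λ V_DS1).
10.6/7.61 = 1.393 = (1 + 7.85 λ)/(1 + 3.19 λ).
Solving: λ (I_D1 V_DS2 − I_D2 V_DS1) = I_D2 − I_D1, so λ = (10.6 − 7.61) / (7.61 × 7.85 − 10.6 × 3.19) = 2.99 / 25.9 = 0.115 V⁻¹.

λ = 0.115 V⁻¹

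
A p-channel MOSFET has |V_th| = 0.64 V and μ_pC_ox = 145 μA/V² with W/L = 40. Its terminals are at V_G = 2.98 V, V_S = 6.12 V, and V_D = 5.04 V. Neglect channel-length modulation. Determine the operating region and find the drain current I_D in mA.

V_SG = V_S − V_G = 6.12 − 2.98 = 3.14 V; V_SD = V_S − V_D = 6.12 − 5.04 = 1.08 V.
k_p = μ_pC_ox · (W/L) = 5.8 mA/V².
V_ov = V_SG − |V_th| = 3.14 − 0.64 = 2.5 V.
Since V_SD = 1.08 V < V_ov = 2.5 V, the device is in the triode region.
I_D = k_p [V_ov · V_SD − ½ V_SD²] = 5.8 × [2.5 × 1.08 − 0.5 × 1.08²] = 12.3 mA.

Triode; I_D = 12.3 mA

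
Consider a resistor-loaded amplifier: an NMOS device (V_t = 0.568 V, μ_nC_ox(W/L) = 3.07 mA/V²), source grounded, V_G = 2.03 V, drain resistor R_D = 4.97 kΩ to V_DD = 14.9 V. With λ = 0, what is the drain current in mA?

I_D = 2.81 mA

V_GS = V_G = 2.03 V, so V_ov = 2.03 − 0.568 = 1.46 V.
Assume saturation: I_D = ½ k_n V_ov² = 0.5 × 3.07 × 1.46² = 3.28 mA, giving V_DS = V_DD − I_D R_D = 14.9 − 3.28 × 4.97 = -1.41 V.
But -1.41 V < V_ov = 1.46 V, so the device is actually in triode.
In triode I_D = k_n[V_ov V_DS − ½ V_DS²] and I_D = (V_DD − V_DS)/R_D. Equating: 7.63 V_DS² − 23.31 V_DS + 14.9 = 0, giving V_DS = 0.911 V (the root below V_ov).
I_D = (14.9 − 0.911) / 4.97 = 2.81 mA.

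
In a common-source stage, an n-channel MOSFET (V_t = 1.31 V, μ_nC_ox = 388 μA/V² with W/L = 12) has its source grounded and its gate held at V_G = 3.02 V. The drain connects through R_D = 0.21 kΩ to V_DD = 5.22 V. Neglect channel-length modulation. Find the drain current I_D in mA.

I_D = 6.81 mA

V_GS = V_G = 3.02 V, so V_ov = 3.02 − 1.31 = 1.71 V.
k_n = μ_nC_ox · (W/L) = 4.656 mA/V².
Assume saturation: I_D = ½ k_n V_ov² = 0.5 × 4.656 × 1.71² = 6.81 mA, giving V_DS = V_DD − I_D R_D = 5.22 − 6.81 × 0.21 = 3.79 V.
V_DS = 3.79 V ≥ V_ov = 1.71 V, confirming saturation.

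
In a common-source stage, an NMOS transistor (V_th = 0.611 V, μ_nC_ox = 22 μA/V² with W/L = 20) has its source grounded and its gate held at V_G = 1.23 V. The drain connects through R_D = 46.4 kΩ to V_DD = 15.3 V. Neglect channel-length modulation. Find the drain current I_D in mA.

V_GS = V_G = 1.23 V, so V_ov = 1.23 − 0.611 = 0.619 V.
k_n = μ_nC_ox · (W/L) = 0.44 mA/V².
Assume saturation: I_D = ½ k_n V_ov² = 0.5 × 0.44 × 0.619² = 0.0843 mA, giving V_DS = V_DD − I_D R_D = 15.3 − 0.0843 × 46.4 = 11.4 V.
V_DS = 11.4 V ≥ V_ov = 0.619 V, confirming saturation.

I_D = 0.0843 mA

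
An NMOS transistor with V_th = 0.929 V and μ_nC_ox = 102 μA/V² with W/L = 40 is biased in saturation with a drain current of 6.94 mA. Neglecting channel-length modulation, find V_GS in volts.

k_n = μ_nC_ox · (W/L) = 4.08 mA/V².
In saturation I_D = ½ k_n (V_GS − V_th)², so V_GS − V_th = √(2 I_D / k_n) = √(2 × 6.94 / 4.08) = 1.84 V.
V_GS = 0.929 + 1.84 = 2.77 V.

V_GS = 2.77 V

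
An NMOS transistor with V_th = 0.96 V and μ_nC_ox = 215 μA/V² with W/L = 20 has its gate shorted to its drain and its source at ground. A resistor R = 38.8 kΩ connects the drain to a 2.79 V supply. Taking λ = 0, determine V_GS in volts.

With gate tied to drain, V_GS = V_DS ≥ V_GS − V_th, so the device is in saturation.
k_n = μ_nC_ox · (W/L) = 4.3 mA/V².
KCL at the drain: ½ k_n (V_GS − V_th)² = (V_DD − V_GS)/R.
Let x = V_GS − 0.96. Then 83.4 x² + x − 1.83 = 0, giving x = 0.142 V (positive root), so V_GS = 1.1 V.
I_D = (V_DD − V_GS)/R = (2.79 − 1.1) / 38.8 = 0.0435 mA.

V_GS = 1.10 V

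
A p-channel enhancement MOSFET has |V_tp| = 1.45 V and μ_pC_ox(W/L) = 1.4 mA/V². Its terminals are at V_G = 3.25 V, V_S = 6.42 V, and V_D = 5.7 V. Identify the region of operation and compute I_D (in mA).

V_SG = V_S − V_G = 6.42 − 3.25 = 3.17 V; V_SD = V_S − V_D = 6.42 − 5.7 = 0.72 V.
V_ov = V_SG − |V_tp| = 3.17 − 1.45 = 1.72 V.
Since V_SD = 0.72 V < V_ov = 1.72 V, the device is in the triode region.
I_D = k_p [V_ov · V_SD − ½ V_SD²] = 1.4 × [1.72 × 0.72 − 0.5 × 0.72²] = 1.37 mA.

Triode; I_D = 1.37 mA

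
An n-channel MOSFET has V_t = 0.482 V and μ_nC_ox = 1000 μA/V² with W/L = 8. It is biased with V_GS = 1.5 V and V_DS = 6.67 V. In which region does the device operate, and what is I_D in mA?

Saturation; I_D = 4.15 mA

k_n = μ_nC_ox · (W/L) = 8 mA/V².
V_ov = V_GS − V_t = 1.5 − 0.482 = 1.02 V.
Since V_DS = 6.67 V ≥ V_ov = 1.02 V, the device is in saturation.
I_D = ½ k_n V_ov² = 0.5 × 8 × 1.02² = 4.15 mA.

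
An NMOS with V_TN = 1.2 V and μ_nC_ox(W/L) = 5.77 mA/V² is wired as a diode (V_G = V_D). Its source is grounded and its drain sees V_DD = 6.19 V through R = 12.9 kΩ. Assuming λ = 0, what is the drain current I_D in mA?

With gate tied to drain, V_GS = V_DS ≥ V_GS − V_TN, so the device is in saturation.
KCL at the drain: ½ k_n (V_GS − V_TN)² = (V_DD − V_GS)/R.
Let x = V_GS − 1.2. Then 37.2 x² + x − 4.99 = 0, giving x = 0.353 V (positive root), so V_GS = 1.55 V.
I_D = (V_DD − V_GS)/R = (6.19 − 1.55) / 12.9 = 0.359 mA.

I_D = 0.359 mA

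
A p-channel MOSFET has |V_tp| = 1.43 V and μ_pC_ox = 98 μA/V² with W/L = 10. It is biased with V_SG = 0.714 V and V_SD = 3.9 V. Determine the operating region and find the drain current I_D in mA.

V_SG = 0.714 V < |V_tp| = 1.43 V, so the transistor is in cutoff.

Cutoff; I_D = 0 mA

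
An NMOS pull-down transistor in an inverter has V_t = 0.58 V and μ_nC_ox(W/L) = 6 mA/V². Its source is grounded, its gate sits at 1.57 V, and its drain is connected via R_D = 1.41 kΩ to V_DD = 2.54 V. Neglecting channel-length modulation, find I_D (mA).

V_GS = V_G = 1.57 V, so V_ov = 1.57 − 0.58 = 0.99 V.
Assume saturation: I_D = ½ k_n V_ov² = 0.5 × 6 × 0.99² = 2.94 mA, giving V_DS = V_DD − I_D R_D = 2.54 − 2.94 × 1.41 = -1.61 V.
But -1.61 V < V_ov = 0.99 V, so the device is actually in triode.
In triode I_D = k_n[V_ov V_DS − ½ V_DS²] and I_D = (V_DD − V_DS)/R_D. Equating: 4.23 V_DS² − 9.375 V_DS + 2.54 = 0, giving V_DS = 0.316 V (the root below V_ov).
I_D = (2.54 − 0.316) / 1.41 = 1.58 mA.

I_D = 1.58 mA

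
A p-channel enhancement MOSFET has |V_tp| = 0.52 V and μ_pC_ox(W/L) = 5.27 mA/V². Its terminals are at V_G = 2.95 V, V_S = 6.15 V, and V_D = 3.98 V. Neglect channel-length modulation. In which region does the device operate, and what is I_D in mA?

V_SG = V_S − V_G = 6.15 − 2.95 = 3.2 V; V_SD = V_S − V_D = 6.15 − 3.98 = 2.17 V.
V_ov = V_SG − |V_tp| = 3.2 − 0.52 = 2.68 V.
Since V_SD = 2.17 V < V_ov = 2.68 V, the device is in the triode region.
I_D = k_p [V_ov · V_SD − ½ V_SD²] = 5.27 × [2.68 × 2.17 − 0.5 × 2.17²] = 18.2 mA.

Triode; I_D = 18.2 mA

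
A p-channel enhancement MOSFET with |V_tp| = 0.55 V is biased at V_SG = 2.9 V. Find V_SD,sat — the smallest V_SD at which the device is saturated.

The boundary between triode and saturation is V_SD = V_SG − |V_tp| = V_ov.
V_ov = 2.9 − 0.55 = 2.35 V.

V_SD,sat = 2.35 V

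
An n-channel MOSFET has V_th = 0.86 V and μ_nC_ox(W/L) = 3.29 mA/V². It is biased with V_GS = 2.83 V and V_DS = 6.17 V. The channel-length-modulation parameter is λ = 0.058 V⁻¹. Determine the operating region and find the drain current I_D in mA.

V_ov = V_GS − V_th = 2.83 − 0.86 = 1.97 V.
Since V_DS = 6.17 V ≥ V_ov = 1.97 V, the device is in saturation.
I_D = ½ k_n V_ov² (1 + λ V_DS) = 0.5 × 3.29 × 1.97² × (1 + 0.058 × 6.17) = 8.67 mA.

Saturation; I_D = 8.67 mA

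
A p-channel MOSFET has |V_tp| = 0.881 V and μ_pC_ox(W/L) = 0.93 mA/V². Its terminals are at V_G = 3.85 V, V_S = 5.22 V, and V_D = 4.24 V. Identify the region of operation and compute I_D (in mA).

V_SG = V_S − V_G = 5.22 − 3.85 = 1.37 V; V_SD = V_S − V_D = 5.22 − 4.24 = 0.98 V.
V_ov = V_SG − |V_tp| = 1.37 − 0.881 = 0.489 V.
Since V_SD = 0.98 V ≥ V_ov = 0.489 V, the device is in saturation.
I_D = ½ k_p V_ov² = 0.5 × 0.93 × 0.489² = 0.111 mA.

Saturation; I_D = 0.111 mA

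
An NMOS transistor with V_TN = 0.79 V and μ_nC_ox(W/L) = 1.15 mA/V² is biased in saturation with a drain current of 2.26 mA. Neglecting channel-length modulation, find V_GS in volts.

In saturation I_D = ½ k_n (V_GS − V_TN)², so V_GS − V_TN = √(2 I_D / k_n) = √(2 × 2.26 / 1.15) = 1.98 V.
V_GS = 0.79 + 1.98 = 2.77 V.

V_GS = 2.77 V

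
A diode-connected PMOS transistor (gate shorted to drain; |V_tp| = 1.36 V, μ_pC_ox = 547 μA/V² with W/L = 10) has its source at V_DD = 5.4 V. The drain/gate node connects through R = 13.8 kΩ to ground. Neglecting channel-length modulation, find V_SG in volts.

V_SG = 1.67 V

With gate tied to drain, V_SG = V_SD ≥ V_SG − |V_tp|, so the device is in saturation.
k_p = μ_pC_ox · (W/L) = 5.47 mA/V².
KCL at the drain: ½ k_p (V_SG − |V_tp|)² = (V_DD − V_SG)/R.
Let x = V_SG − 1.36. Then 37.7 x² + x − 4.04 = 0, giving x = 0.314 V (positive root), so V_SG = 1.67 V.
I_D = (V_DD − V_SG)/R = (5.4 − 1.67) / 13.8 = 0.27 mA.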